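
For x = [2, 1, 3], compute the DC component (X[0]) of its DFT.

X[0] = Σ(n=0 to 2) x[n] · ω_3^0 = Σ x[n]
= (2) + (1) + (3)

X[0] = 6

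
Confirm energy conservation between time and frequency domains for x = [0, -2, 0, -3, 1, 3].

Time domain:
Σ|x[n]|² = |0|² + |-2|² + |0|² + |-3|² + |1|² + |3|² = 23.0000

Frequency domain:
(1/6)Σ|X[k]|² = (1/6)(|-1|² + |3.0000+5.1962i|² + |-4.0000+3.4641i|² + |3|² + |-4.0000-3.4641i|² + |3.0000-5.1962i|²) = (1/6)·138.0000 = 23.0000

Both sides agree, confirming Parseval's theorem.

Σ|x[n]|² = (1/N)Σ|X[k]|² = 23.0000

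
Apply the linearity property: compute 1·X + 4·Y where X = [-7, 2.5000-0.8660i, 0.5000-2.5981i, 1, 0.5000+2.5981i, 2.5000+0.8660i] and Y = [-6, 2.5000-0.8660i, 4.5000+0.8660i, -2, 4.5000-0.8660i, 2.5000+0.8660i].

By linearity: DFT(1x + 4y) = 1·DFT(x) + 4·DFT(y)
= 1·[-7, 2.5000-0.8660i, 0.5000-2.5981i, 1, 0.5000+2.5981i, 2.5000+0.8660i] + 4·[-6, 2.5000-0.8660i, 4.5000+0.8660i, -2, 4.5000-0.8660i, 2.5000+0.8660i]

Computing element-wise:
Z[0] = 1·(-7) + 4·(-6) = -31
Z[1] = 1·(2.5000-0.8660i) + 4·(2.5000-0.8660i) = 12.5000-4.3300i
Z[2] = 1·(0.5000-2.5981i) + 4·(4.5000+0.8660i) = 18.5000+0.8659i
Z[3] = 1·(1) + 4·(-2) = -7
Z[4] = 1·(0.5000+2.5981i) + 4·(4.5000-0.8660i) = 18.5000-0.8659i
Z[5] = 1·(2.5000+0.8660i) + 4·(2.5000+0.8660i) = 12.5000+4.3300i

DFT(1x + 4y) = 1·X + 4·Y = [-31, 12.5000-4.3300i, 18.5000+0.8659i, -7, 18.5000-0.8659i, 12.5000+4.3300i]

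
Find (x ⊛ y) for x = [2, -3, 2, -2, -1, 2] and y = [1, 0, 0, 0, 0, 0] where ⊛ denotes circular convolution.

(x ⊛ y)[n] = Σ(m=0 to 5) x[m] · y[(n-m) mod 6]

Computing each output sample:
(x ⊛ y)[0] = 2
(x ⊛ y)[1] = -3
(x ⊛ y)[2] = 2
(x ⊛ y)[3] = -2
(x ⊛ y)[4] = -1
(x ⊛ y)[5] = 2

x ⊛ y = [2, -3, 2, -2, -1, 2]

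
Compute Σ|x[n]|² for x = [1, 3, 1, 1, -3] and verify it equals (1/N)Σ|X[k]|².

Time domain:
Σ|x[n]|² = |1|² + |3|² + |1|² + |1|² + |-3|² = 21.0000

Frequency domain:
(1/5)Σ|X[k]|² = (1/5)(|3|² + |-0.6180-5.7063i|² + |1.6180-3.5267i|² + |1.6180+3.5267i|² + |-0.6180+5.7063i|²) = (1/5)·105.0000 = 21.0000

Both sides agree, confirming Parseval's theorem.

Σ|x[n]|² = (1/N)Σ|X[k]|² = 21.0000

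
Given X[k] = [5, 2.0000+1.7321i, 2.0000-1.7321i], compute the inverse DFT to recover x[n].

x[n] = (1/3) Σ(k=0 to 2) X[k] · e^(2πikn/3)

Computing each x[n]:
x[0] = 3
x[1] = 0
x[2] = 2

x = [3, 0, 2]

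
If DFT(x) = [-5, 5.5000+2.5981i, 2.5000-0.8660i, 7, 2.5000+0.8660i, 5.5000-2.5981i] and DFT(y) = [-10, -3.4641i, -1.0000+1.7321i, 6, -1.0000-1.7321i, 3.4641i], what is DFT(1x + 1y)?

By linearity: DFT(1x + 1y) = 1·DFT(x) + 1·DFT(y)
= 1·[-5, 5.5000+2.5981i, 2.5000-0.8660i, 7, 2.5000+0.8660i, 5.5000-2.5981i] + 1·[-10, -3.4641i, -1.0000+1.7321i, 6, -1.0000-1.7321i, 3.4641i]

Computing element-wise:
Z[0] = 1·(-5) + 1·(-10) = -15
Z[1] = 1·(5.5000+2.5981i) + 1·(-3.4641i) = 5.5000-0.8660i
Z[2] = 1·(2.5000-0.8660i) + 1·(-1.0000+1.7321i) = 1.5000+0.8661i
Z[3] = 1·(7) + 1·(6) = 13
Z[4] = 1·(2.5000+0.8660i) + 1·(-1.0000-1.7321i) = 1.5000-0.8661i
Z[5] = 1·(5.5000-2.5981i) + 1·(3.4641i) = 5.5000+0.8660i

DFT(1x + 1y) = 1·X + 1·Y = [-15, 5.5000-0.8660i, 1.5000+0.8661i, 13, 1.5000-0.8661i, 5.5000+0.8660i]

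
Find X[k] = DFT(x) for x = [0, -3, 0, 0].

X[k] = Σ(n=0 to 3) x[n] · ω_4^(nk)
where ω_4 = e^(-2πi/4)

Computing each X[k]:
X[0] = -3
X[1] = 3i
X[2] = 3
X[3] = -3i

X = [-3, 3i, 3, -3i]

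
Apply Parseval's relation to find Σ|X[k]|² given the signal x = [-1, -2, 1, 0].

Parseval: Σ|x[n]|² = (1/N)Σ|X[k]|², so Σ|X[k]|² = N·Σ|x[n]|² = 4·6.0000

Σ|X[k]|² = N·Σ|x[n]|² = 4·6.0000 = 24.0000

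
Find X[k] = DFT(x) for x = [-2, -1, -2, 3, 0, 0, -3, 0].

X[k] = Σ(n=0 to 7) x[n] · ω_8^(nk)
where ω_8 = e^(-2πi/8)

Computing each X[k]:
X[0] = -5
X[1] = -4.8284-2.4142i
X[2] = 3+4i
X[3] = 0.8284-0.4142i
X[4] = -9
X[5] = 0.8284+0.4142i
X[6] = 3-4i
X[7] = -4.8284+2.4142i

X = [-5, -4.8284-2.4142i, 3+4i, 0.8284-0.4142i, -9, 0.8284+0.4142i, 3-4i, -4.8284+2.4142i]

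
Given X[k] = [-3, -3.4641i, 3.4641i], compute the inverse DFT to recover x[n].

x[n] = (1/3) Σ(k=0 to 2) X[k] · e^(2πikn/3)

Computing each x[n]:
x[0] = -1
x[1] = 1
x[2] = -3

x = [-1, 1, -3]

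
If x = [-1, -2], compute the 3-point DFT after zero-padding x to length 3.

Original 2-point DFT: [-3, 1]
Zero-padded 3-point DFT provides frequency interpolation.

DFT_3([x, 0, ...]) = [-3, 1.7321i, -1.7321i]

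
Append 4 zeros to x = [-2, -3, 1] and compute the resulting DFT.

Original 3-point DFT: [-4, -1.0000+3.4641i, -1.0000-3.4641i]
Zero-padded 7-point DFT provides frequency interpolation.

DFT_7([x, 0, ...]) = [-4, -4.0930+1.3706i, -2.2334+3.3587i, 1.3264+2.0835i, 1.3264-2.0835i, -2.2334-3.3587i, -4.0930-1.3706i]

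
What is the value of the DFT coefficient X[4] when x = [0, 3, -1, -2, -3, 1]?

X[4] = Σ(n=0 to 5) x[n] · ω_6^(4n) where ω_6 = e^(-2πi/6)
= (0)·ω_6^0 + (3)·ω_6^4 + (-1)·ω_6^8 + (-2)·ω_6^12 + (-3)·ω_6^16 + (1)·ω_6^20

X[4] = -2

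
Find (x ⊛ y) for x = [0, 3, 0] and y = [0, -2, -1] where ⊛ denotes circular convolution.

(x ⊛ y)[n] = Σ(m=0 to 2) x[m] · y[(n-m) mod 3]

Computing each output sample:
(x ⊛ y)[0] = -3
(x ⊛ y)[1] = 0
(x ⊛ y)[2] = -6

x ⊛ y = [-3, 0, -6]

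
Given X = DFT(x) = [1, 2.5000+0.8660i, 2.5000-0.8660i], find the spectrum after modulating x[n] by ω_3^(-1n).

Modulation property: DFT(ω_3^(-1n)·x[n]) = X[(k-1) mod 3], so circularly shift X by 1 positions.

X[k-1] = [2.5000-0.8660i, 1, 2.5000+0.8660i]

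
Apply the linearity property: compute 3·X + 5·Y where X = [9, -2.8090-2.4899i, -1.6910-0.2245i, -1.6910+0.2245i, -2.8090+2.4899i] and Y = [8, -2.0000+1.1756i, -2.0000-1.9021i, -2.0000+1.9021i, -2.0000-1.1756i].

By linearity: DFT(3x + 5y) = 3·DFT(x) + 5·DFT(y)
= 3·[9, -2.8090-2.4899i, -1.6910-0.2245i, -1.6910+0.2245i, -2.8090+2.4899i] + 5·[8, -2.0000+1.1756i, -2.0000-1.9021i, -2.0000+1.9021i, -2.0000-1.1756i]

Computing element-wise:
Z[0] = 3·(9) + 5·(8) = 67
Z[1] = 3·(-2.8090-2.4899i) + 5·(-2.0000+1.1756i) = -18.4270-1.5917i
Z[2] = 3·(-1.6910-0.2245i) + 5·(-2.0000-1.9021i) = -15.0730-10.1840i
Z[3] = 3·(-1.6910+0.2245i) + 5·(-2.0000+1.9021i) = -15.0730+10.1840i
Z[4] = 3·(-2.8090+2.4899i) + 5·(-2.0000-1.1756i) = -18.4270+1.5917i

DFT(3x + 5y) = 3·X + 5·Y = [67, -18.4270-1.5917i, -15.0730-10.1840i, -15.0730+10.1840i, -18.4270+1.5917i]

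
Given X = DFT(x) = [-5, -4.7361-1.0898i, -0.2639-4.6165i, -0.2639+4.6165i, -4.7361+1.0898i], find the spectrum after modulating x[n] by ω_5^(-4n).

Modulation property: DFT(ω_5^(-4n)·x[n]) = X[(k-4) mod 5], so circularly shift X by 4 positions.

X[k-4] = [-4.7361-1.0898i, -0.2639-4.6165i, -0.2639+4.6165i, -4.7361+1.0898i, -5]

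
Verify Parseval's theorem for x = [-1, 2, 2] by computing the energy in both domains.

Time domain:
Σ|x[n]|² = |-1|² + |2|² + |2|² = 9.0000

Frequency domain:
(1/3)Σ|X[k]|² = (1/3)(|3|² + |-3|² + |-3|²) = (1/3)·27.0000 = 9.0000

Both sides agree, confirming Parseval's theorem.

Σ|x[n]|² = (1/N)Σ|X[k]|² = 9.0000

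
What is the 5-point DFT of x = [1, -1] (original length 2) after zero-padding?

Original 2-point DFT: [0, 2]
Zero-padded 5-point DFT provides frequency interpolation.

DFT_5([x, 0, ...]) = [0, 0.6910+0.9511i, 1.8090+0.5878i, 1.8090-0.5878i, 0.6910-0.9511i]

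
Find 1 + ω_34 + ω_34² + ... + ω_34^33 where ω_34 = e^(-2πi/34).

Sum of all nth roots of unity equals 0 for n > 1 (geometric series with r ≠ 1).

0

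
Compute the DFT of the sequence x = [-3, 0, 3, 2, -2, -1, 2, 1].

X[k] = Σ(n=0 to 7) x[n] · ω_8^(nk)
where ω_8 = e^(-2πi/8)

Computing each X[k]:
X[0] = 2
X[1] = -1.0000-2.4142i
X[2] = -10+4i
X[3] = -1.0000-0.4142i
X[4] = -2
X[5] = -1.0000+0.4142i
X[6] = -10-4i
X[7] = -1.0000+2.4142i

X = [2, -1.0000-2.4142i, -10+4i, -1.0000-0.4142i, -2, -1.0000+0.4142i, -10-4i, -1.0000+2.4142i]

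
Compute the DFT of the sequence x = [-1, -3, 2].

X[k] = Σ(n=0 to 2) x[n] · ω_3^(nk)
where ω_3 = e^(-2πi/3)

Computing each X[k]:
X[0] = -2
X[1] = -0.5000+4.3301i
X[2] = -0.5000-4.3301i

X = [-2, -0.5000+4.3301i, -0.5000-4.3301i]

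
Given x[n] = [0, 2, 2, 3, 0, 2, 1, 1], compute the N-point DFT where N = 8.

X[k] = Σ(n=0 to 7) x[n] · ω_8^(nk)
where ω_8 = e^(-2πi/8)

Computing each X[k]:
X[0] = 11
X[1] = -1.4142-2.4142i
X[2] = -3
X[3] = 1.4142-0.4142i
X[4] = -5
X[5] = 1.4142+0.4142i
X[6] = -3
X[7] = -1.4142+2.4142i

X = [11, -1.4142-2.4142i, -3, 1.4142-0.4142i, -5, 1.4142+0.4142i, -3, -1.4142+2.4142i]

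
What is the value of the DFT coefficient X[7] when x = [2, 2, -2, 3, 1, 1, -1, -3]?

X[7] = Σ(n=0 to 7) x[n] · ω_8^(7n) where ω_8 = e^(-2πi/8)
= (2)·ω_8^0 + (2)·ω_8^7 + (-2)·ω_8^14 + (3)·ω_8^21 + (1)·ω_8^28 + (1)·ω_8^35 + (-1)·ω_8^42 + (-3)·ω_8^49

X[7] = -2.5355+3.9497i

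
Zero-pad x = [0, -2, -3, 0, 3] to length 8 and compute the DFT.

Original 5-point DFT: [-2, 2.7361+6.5186i, -1.7361+0.0858i, -1.7361-0.0858i, 2.7361-6.5186i]
Zero-padded 8-point DFT provides frequency interpolation.

DFT_8([x, 0, ...]) = [-2, -4.4142+4.4142i, 6+2i, -1.5858-1.5858i, 2, -1.5858+1.5858i, 6-2i, -4.4142-4.4142i]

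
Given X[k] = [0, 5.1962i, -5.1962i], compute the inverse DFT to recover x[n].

x[n] = (1/3) Σ(k=0 to 2) X[k] · e^(2πikn/3)

Computing each x[n]:
x[0] = 0
x[1] = -3
x[2] = 3

x = [0, -3, 3]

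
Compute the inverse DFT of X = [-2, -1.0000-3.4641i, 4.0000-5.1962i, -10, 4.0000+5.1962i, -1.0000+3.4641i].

x[n] = (1/6) Σ(k=0 to 5) X[k] · e^(2πikn/6)

Computing each x[n]:
x[0] = -1
x[1] = 3
x[2] = -3
x[3] = 3
x[4] = -2
x[5] = -2

x = [-1, 3, -3, 3, -2, -2]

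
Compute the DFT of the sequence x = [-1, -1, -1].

X[k] = Σ(n=0 to 2) x[n] · ω_3^(nk)
where ω_3 = e^(-2πi/3)

Computing each X[k]:
X[0] = -3
X[1] = 0
X[2] = 0

X = [-3, 0, 0]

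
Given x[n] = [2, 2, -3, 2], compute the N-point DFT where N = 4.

X[k] = Σ(n=0 to 3) x[n] · ω_4^(nk)
where ω_4 = e^(-2πi/4)

Computing each X[k]:
X[0] = 3
X[1] = 5
X[2] = -5
X[3] = 5

X = [3, 5, -5, 5]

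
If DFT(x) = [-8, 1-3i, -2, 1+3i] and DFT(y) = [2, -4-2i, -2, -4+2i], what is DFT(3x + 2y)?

By linearity: DFT(3x + 2y) = 3·DFT(x) + 2·DFT(y)
= 3·[-8, 1-3i, -2, 1+3i] + 2·[2, -4-2i, -2, -4+2i]

Computing element-wise:
Z[0] = 3·(-8) + 2·(2) = -20
Z[1] = 3·(1-3i) + 2·(-4-2i) = -5-13i
Z[2] = 3·(-2) + 2·(-2) = -10
Z[3] = 3·(1+3i) + 2·(-4+2i) = -5+13i

DFT(3x + 2y) = 3·X + 2·Y = [-20, -5-13i, -10, -5+13i]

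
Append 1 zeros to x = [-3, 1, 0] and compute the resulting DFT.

Original 3-point DFT: [-2, -3.5000-0.8660i, -3.5000+0.8660i]
Zero-padded 4-point DFT provides frequency interpolation.

DFT_4([x, 0, ...]) = [-2, -3-1i, -4, -3+1i]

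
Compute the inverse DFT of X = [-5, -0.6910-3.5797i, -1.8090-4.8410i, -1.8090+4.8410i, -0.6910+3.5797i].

x[n] = (1/5) Σ(k=0 to 4) X[k] · e^(2πikn/5)

Computing each x[n]:
x[0] = -2
x[1] = 2
x[2] = -2
x[3] = 0
x[4] = -3

x = [-2, 2, -2, 0, -3]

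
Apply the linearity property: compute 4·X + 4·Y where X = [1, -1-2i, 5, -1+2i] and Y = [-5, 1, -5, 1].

By linearity: DFT(4x + 4y) = 4·DFT(x) + 4·DFT(y)
= 4·[1, -1-2i, 5, -1+2i] + 4·[-5, 1, -5, 1]

Computing element-wise:
Z[0] = 4·(1) + 4·(-5) = -16
Z[1] = 4·(-1-2i) + 4·(1) = -8i
Z[2] = 4·(5) + 4·(-5) = 0
Z[3] = 4·(-1+2i) + 4·(1) = 8i

DFT(4x + 4y) = 4·X + 4·Y = [-16, -8i, 0, 8i]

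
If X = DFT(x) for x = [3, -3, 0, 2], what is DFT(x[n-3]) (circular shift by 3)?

Time shift by 3: X_shifted[k] = ω_4^(3k) · X[k]
Shifted x = [-3, 0, 2, 3]

DFT(x[n-3]) = [2, -5+3i, -4, -5-3i]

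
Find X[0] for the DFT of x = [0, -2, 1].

X[0] = Σ(n=0 to 2) x[n] · ω_3^0 = Σ x[n]
= (0) + (-2) + (1)

X[0] = -1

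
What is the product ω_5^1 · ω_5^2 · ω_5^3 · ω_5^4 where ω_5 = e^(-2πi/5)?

The primitive 5th roots of unity are ω_5^k for k coprime to 5: k ∈ {1, 2, 3, 4}
Their product equals the constant term of the cyclotomic polynomial Φ_5(x) up to sign.
For n ≥ 3, the product of all primitive nth roots of unity is 1. (For n=1 it is 1; for n=2 it is -1.)

1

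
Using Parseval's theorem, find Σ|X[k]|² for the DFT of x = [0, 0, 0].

Parseval: Σ|x[n]|² = (1/N)Σ|X[k]|², so Σ|X[k]|² = N·Σ|x[n]|² = 3·0.0000

Σ|X[k]|² = N·Σ|x[n]|² = 3·0.0000 = 0.0000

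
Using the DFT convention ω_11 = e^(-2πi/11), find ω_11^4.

ω_11^4 = e^(-2πi·4/11)
= cos(-2π·4/11) + i·sin(-2π·4/11)
= cos(-8π/11) + i·sin(-8π/11)

ω_11^4 = cos(-8π/11) + i·sin(-8π/11) = -0.6549-0.7557i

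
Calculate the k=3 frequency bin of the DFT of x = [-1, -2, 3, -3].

X[3] = Σ(n=0 to 3) x[n] · ω_4^(3n) where ω_4 = e^(-2πi/4)
= (-1)·ω_4^0 + (-2)·ω_4^3 + (3)·ω_4^6 + (-3)·ω_4^9

X[3] = -4+1i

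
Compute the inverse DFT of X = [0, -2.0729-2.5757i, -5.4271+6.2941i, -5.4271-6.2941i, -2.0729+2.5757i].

x[n] = (1/5) Σ(k=0 to 4) X[k] · e^(2πikn/5)

Computing each x[n]:
x[0] = -3
x[1] = 1
x[2] = 3
x[3] = -3
x[4] = 2

x = [-3, 1, 3, -3, 2]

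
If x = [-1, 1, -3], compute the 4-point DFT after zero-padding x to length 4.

Original 3-point DFT: [-3, -3.4641i, 3.4641i]
Zero-padded 4-point DFT provides frequency interpolation.

DFT_4([x, 0, ...]) = [-3, 2-1i, -5, 2+1i]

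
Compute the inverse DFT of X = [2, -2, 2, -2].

x[n] = (1/4) Σ(k=0 to 3) X[k] · e^(2πikn/4)

Computing each x[n]:
x[0] = 0
x[1] = 0
x[2] = 2
x[3] = 0

x = [0, 0, 2, 0]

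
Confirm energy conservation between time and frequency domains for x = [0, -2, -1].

Time domain:
Σ|x[n]|² = |0|² + |-2|² + |-1|² = 5.0000

Frequency domain:
(1/3)Σ|X[k]|² = (1/3)(|-3|² + |1.5000+0.8660i|² + |1.5000-0.8660i|²) = (1/3)·15.0000 = 5.0000

Both sides agree, confirming Parseval's theorem.

Σ|x[n]|² = (1/N)Σ|X[k]|² = 5.0000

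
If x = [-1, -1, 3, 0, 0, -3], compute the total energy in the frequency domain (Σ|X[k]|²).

Parseval: Σ|x[n]|² = (1/N)Σ|X[k]|², so Σ|X[k]|² = N·Σ|x[n]|² = 6·20.0000

Σ|X[k]|² = N·Σ|x[n]|² = 6·20.0000 = 120.0000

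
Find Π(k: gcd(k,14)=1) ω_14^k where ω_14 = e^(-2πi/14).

The primitive 14th roots of unity are ω_14^k for k coprime to 14: k ∈ {1, 3, 5, 9, 11, 13}
Their product equals the constant term of the cyclotomic polynomial Φ_14(x) up to sign.
For n ≥ 3, the product of all primitive nth roots of unity is 1. (For n=1 it is 1; for n=2 it is -1.)

1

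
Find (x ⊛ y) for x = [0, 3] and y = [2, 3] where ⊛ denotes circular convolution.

(x ⊛ y)[n] = Σ(m=0 to 1) x[m] · y[(n-m) mod 2]

Computing each output sample:
(x ⊛ y)[0] = 9
(x ⊛ y)[1] = 6

x ⊛ y = [9, 6]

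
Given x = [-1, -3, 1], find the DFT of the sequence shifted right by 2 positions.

Time shift by 2: X_shifted[k] = ω_3^(2k) · X[k]
Shifted x = [-3, 1, -1]

DFT(x[n-2]) = [-3, -3.0000-1.7321i, -3.0000+1.7321i]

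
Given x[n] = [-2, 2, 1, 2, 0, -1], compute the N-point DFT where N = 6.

X[k] = Σ(n=0 to 5) x[n] · ω_6^(nk)
where ω_6 = e^(-2πi/6)

Computing each X[k]:
X[0] = 2
X[1] = -4.0000-3.4641i
X[2] = -1.0000-1.7321i
X[3] = -4
X[4] = -1.0000+1.7321i
X[5] = -4.0000+3.4641i

X = [2, -4.0000-3.4641i, -1.0000-1.7321i, -4, -1.0000+1.7321i, -4.0000+3.4641i]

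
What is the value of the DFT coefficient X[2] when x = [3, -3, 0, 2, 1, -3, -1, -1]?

X[2] = Σ(n=0 to 7) x[n] · ω_8^(2n) where ω_8 = e^(-2πi/8)
= (3)·ω_8^0 + (-3)·ω_8^2 + (0)·ω_8^4 + (2)·ω_8^6 + (1)·ω_8^8 + (-3)·ω_8^10 + (-1)·ω_8^12 + (-1)·ω_8^14

X[2] = 5+7i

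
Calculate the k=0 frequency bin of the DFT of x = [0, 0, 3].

X[0] = Σ(n=0 to 2) x[n] · ω_3^0 = Σ x[n]
= (0) + (0) + (3)

X[0] = 3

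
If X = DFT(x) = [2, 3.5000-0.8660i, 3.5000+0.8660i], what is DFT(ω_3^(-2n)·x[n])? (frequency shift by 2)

Modulation property: DFT(ω_3^(-2n)·x[n]) = X[(k-2) mod 3], so circularly shift X by 2 positions.

X[k-2] = [3.5000-0.8660i, 3.5000+0.8660i, 2]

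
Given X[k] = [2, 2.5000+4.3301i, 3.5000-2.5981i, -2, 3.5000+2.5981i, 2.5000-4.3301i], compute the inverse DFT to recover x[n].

x[n] = (1/6) Σ(k=0 to 5) X[k] · e^(2πikn/6)

Computing each x[n]:
x[0] = 2
x[1] = 0
x[2] = -3
x[3] = 1
x[4] = 1
x[5] = 1

x = [2, 0, -3, 1, 1, 1]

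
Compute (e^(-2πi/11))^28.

Since ω_11^11 = 1, powers reduce modulo 11.
28 mod 11 = 6
So ω_11^28 = ω_11^6 = e^(-2πi·6/11)

ω_11^28 = ω_11^6 = -0.9595+0.2817i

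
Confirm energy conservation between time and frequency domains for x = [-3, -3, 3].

Time domain:
Σ|x[n]|² = |-3|² + |-3|² + |3|² = 27.0000

Frequency domain:
(1/3)Σ|X[k]|² = (1/3)(|-3|² + |-3.0000+5.1962i|² + |-3.0000-5.1962i|²) = (1/3)·81.0000 = 27.0000

Both sides agree, confirming Parseval's theorem.

Σ|x[n]|² = (1/N)Σ|X[k]|² = 27.0000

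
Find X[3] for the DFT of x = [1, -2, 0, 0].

X[3] = Σ(n=0 to 3) x[n] · ω_4^(3n) where ω_4 = e^(-2πi/4)
= (1)·ω_4^0 + (-2)·ω_4^3 + (0)·ω_4^6 + (0)·ω_4^9

X[3] = 1-2i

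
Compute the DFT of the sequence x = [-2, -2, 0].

X[k] = Σ(n=0 to 2) x[n] · ω_3^(nk)
where ω_3 = e^(-2πi/3)

Computing each X[k]:
X[0] = -4
X[1] = -1.0000+1.7321i
X[2] = -1.0000-1.7321i

X = [-4, -1.0000+1.7321i, -1.0000-1.7321i]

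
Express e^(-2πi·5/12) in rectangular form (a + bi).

ω_12^5 = e^(-2πi·5/12)
= cos(-2π·5/12) + i·sin(-2π·5/12)
= cos(-10π/12) + i·sin(-10π/12)

ω_12^5 = cos(-10π/12) + i·sin(-10π/12) = -0.8660-0.5000i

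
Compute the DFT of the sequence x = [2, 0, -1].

X[k] = Σ(n=0 to 2) x[n] · ω_3^(nk)
where ω_3 = e^(-2πi/3)

Computing each X[k]:
X[0] = 1
X[1] = 2.5000-0.8660i
X[2] = 2.5000+0.8660i

X = [1, 2.5000-0.8660i, 2.5000+0.8660i]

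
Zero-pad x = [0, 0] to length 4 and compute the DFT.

Original 2-point DFT: [0, 0]
Zero-padded 4-point DFT provides frequency interpolation.

DFT_4([x, 0, ...]) = [0, 0, 0, 0]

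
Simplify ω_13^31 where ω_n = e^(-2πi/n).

Since ω_13^13 = 1, powers reduce modulo 13.
31 mod 13 = 5
So ω_13^31 = ω_13^5 = e^(-2πi·5/13)

ω_13^31 = ω_13^5 = -0.7485-0.6631i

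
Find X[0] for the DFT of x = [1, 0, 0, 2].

X[0] = Σ(n=0 to 3) x[n] · ω_4^0 = Σ x[n]
= (1) + (0) + (0) + (2)

X[0] = 3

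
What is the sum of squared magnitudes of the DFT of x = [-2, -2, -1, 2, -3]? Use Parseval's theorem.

Parseval: Σ|x[n]|² = (1/N)Σ|X[k]|², so Σ|X[k]|² = N·Σ|x[n]|² = 5·22.0000

Σ|X[k]|² = N·Σ|x[n]|² = 5·22.0000 = 110.0000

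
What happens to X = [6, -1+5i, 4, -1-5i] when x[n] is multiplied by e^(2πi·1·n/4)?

Modulation property: DFT(ω_4^(-1n)·x[n]) = X[(k-1) mod 4], so circularly shift X by 1 positions.

X[k-1] = [-1-5i, 6, -1+5i, 4]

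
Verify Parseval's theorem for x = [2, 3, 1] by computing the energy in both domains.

Time domain:
Σ|x[n]|² = |2|² + |3|² + |1|² = 14.0000

Frequency domain:
(1/3)Σ|X[k]|² = (1/3)(|6|² + |-1.7321i|² + |1.7321i|²) = (1/3)·42.0000 = 14.0000

Both sides agree, confirming Parseval's theorem.

Σ|x[n]|² = (1/N)Σ|X[k]|² = 14.0000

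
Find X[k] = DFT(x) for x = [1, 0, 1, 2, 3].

X[k] = Σ(n=0 to 4) x[n] · ω_5^(nk)
where ω_5 = e^(-2πi/5)

Computing each X[k]:
X[0] = 7
X[1] = -0.5000+3.4410i
X[2] = -0.5000+0.8123i
X[3] = -0.5000-0.8123i
X[4] = -0.5000-3.4410i

X = [7, -0.5000+3.4410i, -0.5000+0.8123i, -0.5000-0.8123i, -0.5000-3.4410i]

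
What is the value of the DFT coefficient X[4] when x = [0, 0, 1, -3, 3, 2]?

X[4] = Σ(n=0 to 5) x[n] · ω_6^(4n) where ω_6 = e^(-2πi/6)
= (0)·ω_6^0 + (0)·ω_6^4 + (1)·ω_6^8 + (-3)·ω_6^12 + (3)·ω_6^16 + (2)·ω_6^20

X[4] = -6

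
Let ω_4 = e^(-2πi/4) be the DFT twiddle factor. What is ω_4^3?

ω_4^3 = e^(-2πi·3/4)
= cos(-2π·3/4) + i·sin(-2π·3/4)
= cos(-6π/4) + i·sin(-6π/4)

ω_4^3 = cos(-6π/4) + i·sin(-6π/4) = 1i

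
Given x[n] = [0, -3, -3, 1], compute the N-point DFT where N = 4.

X[k] = Σ(n=0 to 3) x[n] · ω_4^(nk)
where ω_4 = e^(-2πi/4)

Computing each X[k]:
X[0] = -5
X[1] = 3+4i
X[2] = -1
X[3] = 3-4i

X = [-5, 3+4i, -1, 3-4i]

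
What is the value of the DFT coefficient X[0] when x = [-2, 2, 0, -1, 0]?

X[0] = Σ(n=0 to 4) x[n] · ω_5^0 = Σ x[n]
= (-2) + (2) + (0) + (-1) + (0)

X[0] = -1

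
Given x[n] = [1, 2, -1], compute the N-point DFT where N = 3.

X[k] = Σ(n=0 to 2) x[n] · ω_3^(nk)
where ω_3 = e^(-2πi/3)

Computing each X[k]:
X[0] = 2
X[1] = 0.5000-2.5981i
X[2] = 0.5000+2.5981i

X = [2, 0.5000-2.5981i, 0.5000+2.5981i]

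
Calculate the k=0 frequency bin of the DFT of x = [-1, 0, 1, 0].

X[0] = Σ(n=0 to 3) x[n] · ω_4^0 = Σ x[n]
= (-1) + (0) + (1) + (0)

X[0] = 0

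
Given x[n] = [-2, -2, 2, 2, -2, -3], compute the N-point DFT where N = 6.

X[k] = Σ(n=0 to 5) x[n] · ω_6^(nk)
where ω_6 = e^(-2πi/6)

Computing each X[k]:
X[0] = -5
X[1] = -6.5000-4.3301i
X[2] = 2.5000+2.5981i
X[3] = 1
X[4] = 2.5000-2.5981i
X[5] = -6.5000+4.3301i

X = [-5, -6.5000-4.3301i, 2.5000+2.5981i, 1, 2.5000-2.5981i, -6.5000+4.3301i]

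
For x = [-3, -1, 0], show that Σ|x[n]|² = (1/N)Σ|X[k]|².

Time domain:
Σ|x[n]|² = |-3|² + |-1|² + |0|² = 10.0000

Frequency domain:
(1/3)Σ|X[k]|² = (1/3)(|-4|² + |-2.5000+0.8660i|² + |-2.5000-0.8660i|²) = (1/3)·30.0000 = 10.0000

Both sides agree, confirming Parseval's theorem.

Σ|x[n]|² = (1/N)Σ|X[k]|² = 10.0000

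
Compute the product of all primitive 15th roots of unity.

The primitive 15th roots of unity are ω_15^k for k coprime to 15: k ∈ {1, 2, 4, 7, 8, 11, 13, 14}
Their product equals the constant term of the cyclotomic polynomial Φ_15(x) up to sign.
For n ≥ 3, the product of all primitive nth roots of unity is 1. (For n=1 it is 1; for n=2 it is -1.)

1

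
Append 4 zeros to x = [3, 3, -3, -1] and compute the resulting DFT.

Original 4-point DFT: [2, 6-4i, -2, 6+4i]
Zero-padded 8-point DFT provides frequency interpolation.

DFT_8([x, 0, ...]) = [2, 5.8284+1.5858i, 6-4i, 0.1716-4.4142i, -2, 0.1716+4.4142i, 6+4i, 5.8284-1.5858i]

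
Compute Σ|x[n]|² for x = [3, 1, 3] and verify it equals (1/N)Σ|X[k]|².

Time domain:
Σ|x[n]|² = |3|² + |1|² + |3|² = 19.0000

Frequency domain:
(1/3)Σ|X[k]|² = (1/3)(|7|² + |1.0000+1.7321i|² + |1.0000-1.7321i|²) = (1/3)·57.0000 = 19.0000

Both sides agree, confirming Parseval's theorem.

Σ|x[n]|² = (1/N)Σ|X[k]|² = 19.0000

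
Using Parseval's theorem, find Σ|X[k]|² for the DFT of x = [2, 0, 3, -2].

Parseval: Σ|x[n]|² = (1/N)Σ|X[k]|², so Σ|X[k]|² = N·Σ|x[n]|² = 4·17.0000

Σ|X[k]|² = N·Σ|x[n]|² = 4·17.0000 = 68.0000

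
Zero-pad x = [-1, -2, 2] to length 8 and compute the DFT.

Original 3-point DFT: [-1, -1.0000+3.4641i, -1.0000-3.4641i]
Zero-padded 8-point DFT provides frequency interpolation.

DFT_8([x, 0, ...]) = [-1, -2.4142-0.5858i, -3+2i, 0.4142+3.4142i, 3, 0.4142-3.4142i, -3-2i, -2.4142+0.5858i]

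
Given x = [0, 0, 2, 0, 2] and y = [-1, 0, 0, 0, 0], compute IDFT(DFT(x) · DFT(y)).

(x ⊛ y)[n] = Σ(m=0 to 4) x[m] · y[(n-m) mod 5]

Computing each output sample:
(x ⊛ y)[0] = 0
(x ⊛ y)[1] = 0
(x ⊛ y)[2] = -2
(x ⊛ y)[3] = 0
(x ⊛ y)[4] = -2

x ⊛ y = [0, 0, -2, 0, -2]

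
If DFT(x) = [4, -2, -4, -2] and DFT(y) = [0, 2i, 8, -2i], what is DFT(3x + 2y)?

By linearity: DFT(3x + 2y) = 3·DFT(x) + 2·DFT(y)
= 3·[4, -2, -4, -2] + 2·[0, 2i, 8, -2i]

Computing element-wise:
Z[0] = 3·(4) + 2·(0) = 12
Z[1] = 3·(-2) + 2·(2i) = -6+4i
Z[2] = 3·(-4) + 2·(8) = 4
Z[3] = 3·(-2) + 2·(-2i) = -6-4i

DFT(3x + 2y) = 3·X + 2·Y = [12, -6+4i, 4, -6-4i]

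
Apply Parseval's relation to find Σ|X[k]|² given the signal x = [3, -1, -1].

Parseval: Σ|x[n]|² = (1/N)Σ|X[k]|², so Σ|X[k]|² = N·Σ|x[n]|² = 3·11.0000

Σ|X[k]|² = N·Σ|x[n]|² = 3·11.0000 = 33.0000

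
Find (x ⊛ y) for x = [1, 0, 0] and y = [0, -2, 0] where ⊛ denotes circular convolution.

(x ⊛ y)[n] = Σ(m=0 to 2) x[m] · y[(n-m) mod 3]

Computing each output sample:
(x ⊛ y)[0] = 0
(x ⊛ y)[1] = -2
(x ⊛ y)[2] = 0

x ⊛ y = [0, -2, 0]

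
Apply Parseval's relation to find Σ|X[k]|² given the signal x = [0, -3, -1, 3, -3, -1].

Parseval: Σ|x[n]|² = (1/N)Σ|X[k]|², so Σ|X[k]|² = N·Σ|x[n]|² = 6·29.0000

Σ|X[k]|² = N·Σ|x[n]|² = 6·29.0000 = 174.0000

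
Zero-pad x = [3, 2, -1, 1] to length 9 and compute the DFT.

Original 4-point DFT: [5, 4-1i, -1, 4+1i]
Zero-padded 9-point DFT provides frequency interpolation.

DFT_9([x, 0, ...]) = [5, 3.8584-1.1668i, 3.7870-0.7616i, 3.5000-2.5981i, -0.1454-2.1929i, -0.1454+2.1929i, 3.5000+2.5981i, 3.7870+0.7616i, 3.8584+1.1668i]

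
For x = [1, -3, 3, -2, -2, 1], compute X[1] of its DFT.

X[1] = Σ(n=0 to 5) x[n] · ω_6^(1n) where ω_6 = e^(-2πi/6)
= (1)·ω_6^0 + (-3)·ω_6^1 + (3)·ω_6^2 + (-2)·ω_6^3 + (-2)·ω_6^4 + (1)·ω_6^5

X[1] = 1.5000-0.8660i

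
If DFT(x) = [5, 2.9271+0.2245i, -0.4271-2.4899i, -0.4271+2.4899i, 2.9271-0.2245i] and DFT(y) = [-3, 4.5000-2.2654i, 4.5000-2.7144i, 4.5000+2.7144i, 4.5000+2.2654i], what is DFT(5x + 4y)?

By linearity: DFT(5x + 4y) = 5·DFT(x) + 4·DFT(y)
= 5·[5, 2.9271+0.2245i, -0.4271-2.4899i, -0.4271+2.4899i, 2.9271-0.2245i] + 4·[-3, 4.5000-2.2654i, 4.5000-2.7144i, 4.5000+2.7144i, 4.5000+2.2654i]

Computing element-wise:
Z[0] = 5·(5) + 4·(-3) = 13
Z[1] = 5·(2.9271+0.2245i) + 4·(4.5000-2.2654i) = 32.6355-7.9391i
Z[2] = 5·(-0.4271-2.4899i) + 4·(4.5000-2.7144i) = 15.8645-23.3071i
Z[3] = 5·(-0.4271+2.4899i) + 4·(4.5000+2.7144i) = 15.8645+23.3071i
Z[4] = 5·(2.9271-0.2245i) + 4·(4.5000+2.2654i) = 32.6355+7.9391i

DFT(5x + 4y) = 5·X + 4·Y = [13, 32.6355-7.9391i, 15.8645-23.3071i, 15.8645+23.3071i, 32.6355+7.9391i]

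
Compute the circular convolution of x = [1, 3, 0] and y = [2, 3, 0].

(x ⊛ y)[n] = Σ(m=0 to 2) x[m] · y[(n-m) mod 3]

Computing each output sample:
(x ⊛ y)[0] = 2
(x ⊛ y)[1] = 9
(x ⊛ y)[2] = 9

x ⊛ y = [2, 9, 9]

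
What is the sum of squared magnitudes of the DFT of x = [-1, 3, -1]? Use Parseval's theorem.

Parseval: Σ|x[n]|² = (1/N)Σ|X[k]|², so Σ|X[k]|² = N·Σ|x[n]|² = 3·11.0000

Σ|X[k]|² = N·Σ|x[n]|² = 3·11.0000 = 33.0000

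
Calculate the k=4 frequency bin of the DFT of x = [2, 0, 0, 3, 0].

X[4] = Σ(n=0 to 4) x[n] · ω_5^(4n) where ω_5 = e^(-2πi/5)
= (2)·ω_5^0 + (0)·ω_5^4 + (0)·ω_5^8 + (3)·ω_5^12 + (0)·ω_5^16

X[4] = -0.4271-1.7634i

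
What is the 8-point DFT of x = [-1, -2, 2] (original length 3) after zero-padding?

Original 3-point DFT: [-1, -1.0000+3.4641i, -1.0000-3.4641i]
Zero-padded 8-point DFT provides frequency interpolation.

DFT_8([x, 0, ...]) = [-1, -2.4142-0.5858i, -3+2i, 0.4142+3.4142i, 3, 0.4142-3.4142i, -3-2i, -2.4142+0.5858i]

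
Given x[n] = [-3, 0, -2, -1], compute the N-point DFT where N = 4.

X[k] = Σ(n=0 to 3) x[n] · ω_4^(nk)
where ω_4 = e^(-2πi/4)

Computing each X[k]:
X[0] = -6
X[1] = -1-1i
X[2] = -4
X[3] = -1+1i

X = [-6, -1-1i, -4, -1+1i]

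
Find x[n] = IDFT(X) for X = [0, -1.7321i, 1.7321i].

x[n] = (1/3) Σ(k=0 to 2) X[k] · e^(2πikn/3)

Computing each x[n]:
x[0] = 0
x[1] = 1
x[2] = -1

x = [0, 1, -1]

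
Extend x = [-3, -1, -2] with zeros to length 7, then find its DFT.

Original 3-point DFT: [-6, -1.5000-0.8660i, -1.5000+0.8660i]
Zero-padded 7-point DFT provides frequency interpolation.

DFT_7([x, 0, ...]) = [-6, -3.1784+2.7317i, -0.9755+0.1072i, -3.3460-1.1298i, -3.3460+1.1298i, -0.9755-0.1072i, -3.1784-2.7317i]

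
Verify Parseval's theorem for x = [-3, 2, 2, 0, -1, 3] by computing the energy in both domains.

Time domain:
Σ|x[n]|² = |-3|² + |2|² + |2|² + |0|² + |-1|² + |3|² = 27.0000

Frequency domain:
(1/6)Σ|X[k]|² = (1/6)(|3|² + |-1.0000-1.7321i|² + |-6.0000+3.4641i|² + |-7|² + |-6.0000-3.4641i|² + |-1.0000+1.7321i|²) = (1/6)·162.0000 = 27.0000

Both sides agree, confirming Parseval's theorem.

Σ|x[n]|² = (1/N)Σ|X[k]|² = 27.0000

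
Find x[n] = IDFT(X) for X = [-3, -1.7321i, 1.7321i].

x[n] = (1/3) Σ(k=0 to 2) X[k] · e^(2πikn/3)

Computing each x[n]:
x[0] = -1
x[1] = 0
x[2] = -2

x = [-1, 0, -2]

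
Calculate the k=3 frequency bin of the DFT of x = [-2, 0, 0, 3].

X[3] = Σ(n=0 to 3) x[n] · ω_4^(3n) where ω_4 = e^(-2πi/4)
= (-2)·ω_4^0 + (0)·ω_4^3 + (0)·ω_4^6 + (3)·ω_4^9

X[3] = -2-3i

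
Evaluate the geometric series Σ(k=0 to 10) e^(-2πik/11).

Sum of all nth roots of unity equals 0 for n > 1 (geometric series with r ≠ 1).

0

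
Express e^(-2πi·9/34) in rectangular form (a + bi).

ω_34^9 = e^(-2πi·9/34)
= cos(-2π·9/34) + i·sin(-2π·9/34)
= cos(-18π/34) + i·sin(-18π/34)

ω_34^9 = cos(-18π/34) + i·sin(-18π/34) = -0.0923-0.9957i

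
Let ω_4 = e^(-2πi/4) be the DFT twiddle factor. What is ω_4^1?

ω_4^1 = e^(-2πi·1/4)
= cos(-2π·1/4) + i·sin(-2π·1/4)
= cos(-2π/4) + i·sin(-2π/4)

ω_4^1 = cos(-2π/4) + i·sin(-2π/4) = -1i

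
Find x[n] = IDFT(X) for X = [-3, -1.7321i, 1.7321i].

x[n] = (1/3) Σ(k=0 to 2) X[k] · e^(2πikn/3)

Computing each x[n]:
x[0] = -1
x[1] = 0
x[2] = -2

x = [-1, 0, -2]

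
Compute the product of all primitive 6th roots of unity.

The primitive 6th roots of unity are ω_6^k for k coprime to 6: k ∈ {1, 5}
Their product equals the constant term of the cyclotomic polynomial Φ_6(x) up to sign.
For n ≥ 3, the product of all primitive nth roots of unity is 1. (For n=1 it is 1; for n=2 it is -1.)

1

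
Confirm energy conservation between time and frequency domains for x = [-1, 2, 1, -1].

Time domain:
Σ|x[n]|² = |-1|² + |2|² + |1|² + |-1|² = 7.0000

Frequency domain:
(1/4)Σ|X[k]|² = (1/4)(|1|² + |-2-3i|² + |-1|² + |-2+3i|²) = (1/4)·28.0000 = 7.0000

Both sides agree, confirming Parseval's theorem.

Σ|x[n]|² = (1/N)Σ|X[k]|² = 7.0000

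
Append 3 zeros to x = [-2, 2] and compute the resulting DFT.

Original 2-point DFT: [0, -4]
Zero-padded 5-point DFT provides frequency interpolation.

DFT_5([x, 0, ...]) = [0, -1.3820-1.9021i, -3.6180-1.1756i, -3.6180+1.1756i, -1.3820+1.9021i]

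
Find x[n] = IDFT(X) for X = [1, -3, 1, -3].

x[n] = (1/4) Σ(k=0 to 3) X[k] · e^(2πikn/4)

Computing each x[n]:
x[0] = -1
x[1] = 0
x[2] = 2
x[3] = 0

x = [-1, 0, 2, 0]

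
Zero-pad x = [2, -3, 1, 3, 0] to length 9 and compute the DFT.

Original 5-point DFT: [3, -2.1631+4.0287i, 5.6631-0.1388i, 5.6631+0.1388i, -2.1631-4.0287i]
Zero-padded 9-point DFT provides frequency interpolation.

DFT_9([x, 0, ...]) = [3, -1.6245-1.6545i, -0.9606+5.2105i, 6.0000+3.4641i, 4.0851-0.9292i, 4.0851+0.9292i, 6.0000-3.4641i, -0.9606-5.2105i, -1.6245+1.6545i]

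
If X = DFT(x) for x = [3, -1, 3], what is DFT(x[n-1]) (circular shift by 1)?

Time shift by 1: X_shifted[k] = ω_3^(1k) · X[k]
Shifted x = [3, 3, -1]

DFT(x[n-1]) = [5, 2.0000-3.4641i, 2.0000+3.4641i]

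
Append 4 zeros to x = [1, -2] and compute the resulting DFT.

Original 2-point DFT: [-1, 3]
Zero-padded 6-point DFT provides frequency interpolation.

DFT_6([x, 0, ...]) = [-1, 1.7321i, 2.0000+1.7321i, 3, 2.0000-1.7321i, -1.7321i]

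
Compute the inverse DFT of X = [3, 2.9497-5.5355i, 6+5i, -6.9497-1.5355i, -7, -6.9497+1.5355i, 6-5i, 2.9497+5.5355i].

x[n] = (1/8) Σ(k=0 to 7) X[k] · e^(2πikn/8)

Computing each x[n]:
x[0] = 0
x[1] = 3
x[2] = -1
x[3] = 2
x[4] = 2
x[5] = -3
x[6] = -3
x[7] = 3

x = [0, 3, -1, 2, 2, -3, -3, 3]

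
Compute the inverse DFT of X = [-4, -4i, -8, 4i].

x[n] = (1/4) Σ(k=0 to 3) X[k] · e^(2πikn/4)

Computing each x[n]:
x[0] = -3
x[1] = 3
x[2] = -3
x[3] = -1

x = [-3, 3, -3, -1]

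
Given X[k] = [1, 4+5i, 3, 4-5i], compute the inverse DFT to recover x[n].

x[n] = (1/4) Σ(k=0 to 3) X[k] · e^(2πikn/4)

Computing each x[n]:
x[0] = 3
x[1] = -3
x[2] = -1
x[3] = 2

x = [3, -3, -1, 2]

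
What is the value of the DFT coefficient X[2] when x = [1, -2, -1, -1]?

X[2] = Σ(n=0 to 3) x[n] · ω_4^(2n) where ω_4 = e^(-2πi/4)
= (1)·ω_4^0 + (-2)·ω_4^2 + (-1)·ω_4^4 + (-1)·ω_4^6

X[2] = 3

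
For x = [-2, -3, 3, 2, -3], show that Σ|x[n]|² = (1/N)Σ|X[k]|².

Time domain:
Σ|x[n]|² = |-2|² + |-3|² + |3|² + |2|² + |-3|² = 35.0000

Frequency domain:
(1/5)Σ|X[k]|² = (1/5)(|-3|² + |-7.8992-0.5878i|² + |4.3992+0.9511i|² + |4.3992-0.9511i|² + |-7.8992+0.5878i|²) = (1/5)·175.0000 = 35.0000

Both sides agree, confirming Parseval's theorem.

Σ|x[n]|² = (1/N)Σ|X[k]|² = 35.0000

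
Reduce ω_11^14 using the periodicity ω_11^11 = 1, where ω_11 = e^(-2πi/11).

Since ω_11^11 = 1, powers reduce modulo 11.
14 mod 11 = 3
So ω_11^14 = ω_11^3 = e^(-2πi·3/11)

ω_11^14 = ω_11^3 = -0.1423-0.9898i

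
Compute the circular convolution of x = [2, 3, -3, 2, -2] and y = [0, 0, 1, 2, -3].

(x ⊛ y)[n] = Σ(m=0 to 4) x[m] · y[(n-m) mod 5]

Computing each output sample:
(x ⊛ y)[0] = -13
(x ⊛ y)[1] = 11
(x ⊛ y)[2] = -8
(x ⊛ y)[3] = 13
(x ⊛ y)[4] = -3

x ⊛ y = [-13, 11, -8, 13, -3]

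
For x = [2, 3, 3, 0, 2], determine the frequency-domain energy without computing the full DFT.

Parseval: Σ|x[n]|² = (1/N)Σ|X[k]|², so Σ|X[k]|² = N·Σ|x[n]|² = 5·26.0000

Σ|X[k]|² = N·Σ|x[n]|² = 5·26.0000 = 130.0000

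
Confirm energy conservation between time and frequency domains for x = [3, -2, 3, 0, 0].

Time domain:
Σ|x[n]|² = |3|² + |-2|² + |3|² + |0|² + |0|² = 22.0000

Frequency domain:
(1/5)Σ|X[k]|² = (1/5)(|4|² + |-0.0451+0.1388i|² + |5.5451+4.0287i|² + |5.5451-4.0287i|² + |-0.0451-0.1388i|²) = (1/5)·110.0000 = 22.0000

Both sides agree, confirming Parseval's theorem.

Σ|x[n]|² = (1/N)Σ|X[k]|² = 22.0000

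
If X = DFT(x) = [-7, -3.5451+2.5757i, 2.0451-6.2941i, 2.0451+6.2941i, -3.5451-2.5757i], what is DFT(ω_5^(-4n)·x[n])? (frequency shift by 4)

Modulation property: DFT(ω_5^(-4n)·x[n]) = X[(k-4) mod 5], so circularly shift X by 4 positions.

X[k-4] = [-3.5451+2.5757i, 2.0451-6.2941i, 2.0451+6.2941i, -3.5451-2.5757i, -7]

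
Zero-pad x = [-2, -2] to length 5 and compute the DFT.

Original 2-point DFT: [-4, 0]
Zero-padded 5-point DFT provides frequency interpolation.

DFT_5([x, 0, ...]) = [-4, -2.6180+1.9021i, -0.3820+1.1756i, -0.3820-1.1756i, -2.6180-1.9021i]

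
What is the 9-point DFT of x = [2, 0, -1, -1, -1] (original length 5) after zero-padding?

Original 5-point DFT: [-1, 3.3090-0.9511i, 2.1910-0.5878i, 2.1910+0.5878i, 3.3090+0.9511i]
Zero-padded 9-point DFT provides frequency interpolation.

DFT_9([x, 0, ...]) = [-1, 3.2660+2.1929i, 2.6736-1.1668i, 2, 1.5603-0.7616i, 1.5603+0.7616i, 2, 2.6736+1.1668i, 3.2660-2.1929i]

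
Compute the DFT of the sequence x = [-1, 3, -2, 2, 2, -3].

X[k] = Σ(n=0 to 5) x[n] · ω_6^(nk)
where ω_6 = e^(-2πi/6)

Computing each X[k]:
X[0] = 1
X[1] = -3.0000-1.7321i
X[2] = 1.0000-8.6603i
X[3] = -3
X[4] = 1.0000+8.6603i
X[5] = -3.0000+1.7321i

X = [1, -3.0000-1.7321i, 1.0000-8.6603i, -3, 1.0000+8.6603i, -3.0000+1.7321i]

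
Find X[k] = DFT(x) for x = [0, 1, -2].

X[k] = Σ(n=0 to 2) x[n] · ω_3^(nk)
where ω_3 = e^(-2πi/3)

Computing each X[k]:
X[0] = -1
X[1] = 0.5000-2.5981i
X[2] = 0.5000+2.5981i

X = [-1, 0.5000-2.5981i, 0.5000+2.5981i]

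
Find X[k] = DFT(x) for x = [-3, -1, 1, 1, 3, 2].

X[k] = Σ(n=0 to 5) x[n] · ω_6^(nk)
where ω_6 = e^(-2πi/6)

Computing each X[k]:
X[0] = 3
X[1] = -5.5000+4.3301i
X[2] = -4.5000+0.8660i
X[3] = -1
X[4] = -4.5000-0.8660i
X[5] = -5.5000-4.3301i

X = [3, -5.5000+4.3301i, -4.5000+0.8660i, -1, -4.5000-0.8660i, -5.5000-4.3301i]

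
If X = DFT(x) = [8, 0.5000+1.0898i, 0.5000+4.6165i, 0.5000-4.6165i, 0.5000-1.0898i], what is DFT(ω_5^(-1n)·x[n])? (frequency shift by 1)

Modulation property: DFT(ω_5^(-1n)·x[n]) = X[(k-1) mod 5], so circularly shift X by 1 positions.

X[k-1] = [0.5000-1.0898i, 8, 0.5000+1.0898i, 0.5000+4.6165i, 0.5000-4.6165i]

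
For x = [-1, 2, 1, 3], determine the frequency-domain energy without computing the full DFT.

Parseval: Σ|x[n]|² = (1/N)Σ|X[k]|², so Σ|X[k]|² = N·Σ|x[n]|² = 4·15.0000

Σ|X[k]|² = N·Σ|x[n]|² = 4·15.0000 = 60.0000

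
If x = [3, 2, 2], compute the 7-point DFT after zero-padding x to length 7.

Original 3-point DFT: [7, 1, 1]
Zero-padded 7-point DFT provides frequency interpolation.

DFT_7([x, 0, ...]) = [7, 3.8019-3.5135i, 0.7530-1.0821i, 2.4450+0.6959i, 2.4450-0.6959i, 0.7530+1.0821i, 3.8019+3.5135i]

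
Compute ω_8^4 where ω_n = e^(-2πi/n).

ω_8^4 = e^(-2πi·4/8)
= cos(-2π·4/8) + i·sin(-2π·4/8)
= cos(-8π/8) + i·sin(-8π/8)

ω_8^4 = cos(-8π/8) + i·sin(-8π/8) = -1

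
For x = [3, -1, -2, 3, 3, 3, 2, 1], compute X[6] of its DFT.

X[6] = Σ(n=0 to 7) x[n] · ω_8^(6n) where ω_8 = e^(-2πi/8)
= (3)·ω_8^0 + (-1)·ω_8^6 + (-2)·ω_8^12 + (3)·ω_8^18 + (3)·ω_8^24 + (3)·ω_8^30 + (2)·ω_8^36 + (1)·ω_8^42

X[6] = 6-2i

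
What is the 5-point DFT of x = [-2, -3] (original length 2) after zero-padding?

Original 2-point DFT: [-5, 1]
Zero-padded 5-point DFT provides frequency interpolation.

DFT_5([x, 0, ...]) = [-5, -2.9271+2.8532i, 0.4271+1.7634i, 0.4271-1.7634i, -2.9271-2.8532i]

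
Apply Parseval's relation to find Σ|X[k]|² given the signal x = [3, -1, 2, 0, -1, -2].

Parseval: Σ|x[n]|² = (1/N)Σ|X[k]|², so Σ|X[k]|² = N·Σ|x[n]|² = 6·19.0000

Σ|X[k]|² = N·Σ|x[n]|² = 6·19.0000 = 114.0000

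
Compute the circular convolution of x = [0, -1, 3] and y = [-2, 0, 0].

(x ⊛ y)[n] = Σ(m=0 to 2) x[m] · y[(n-m) mod 3]

Computing each output sample:
(x ⊛ y)[0] = 0
(x ⊛ y)[1] = 2
(x ⊛ y)[2] = -6

x ⊛ y = [0, 2, -6]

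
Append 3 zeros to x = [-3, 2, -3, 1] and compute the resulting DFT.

Original 4-point DFT: [-3, -1i, -9, 1i]
Zero-padded 7-point DFT provides frequency interpolation.

DFT_7([x, 0, ...]) = [-3, -1.9864+0.9272i, -0.1186-2.4697i, -6.8949-4.1882i, -6.8949+4.1882i, -0.1186+2.4697i, -1.9864-0.9272i]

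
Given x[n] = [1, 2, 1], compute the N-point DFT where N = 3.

X[k] = Σ(n=0 to 2) x[n] · ω_3^(nk)
where ω_3 = e^(-2πi/3)

Computing each X[k]:
X[0] = 4
X[1] = -0.5000-0.8660i
X[2] = -0.5000+0.8660i

X = [4, -0.5000-0.8660i, -0.5000+0.8660i]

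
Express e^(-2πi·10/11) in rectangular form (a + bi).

ω_11^10 = e^(-2πi·10/11)
= cos(-2π·10/11) + i·sin(-2π·10/11)
= cos(-20π/11) + i·sin(-20π/11)

ω_11^10 = cos(-20π/11) + i·sin(-20π/11) = 0.8413+0.5406i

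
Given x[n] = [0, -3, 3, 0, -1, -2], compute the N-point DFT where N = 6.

X[k] = Σ(n=0 to 5) x[n] · ω_6^(nk)
where ω_6 = e^(-2πi/6)

Computing each X[k]:
X[0] = -3
X[1] = -3.5000-2.5981i
X[2] = 1.5000+4.3301i
X[3] = 7
X[4] = 1.5000-4.3301i
X[5] = -3.5000+2.5981i

X = [-3, -3.5000-2.5981i, 1.5000+4.3301i, 7, 1.5000-4.3301i, -3.5000+2.5981i]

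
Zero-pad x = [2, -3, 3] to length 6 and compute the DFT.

Original 3-point DFT: [2, 2.0000+5.1962i, 2.0000-5.1962i]
Zero-padded 6-point DFT provides frequency interpolation.

DFT_6([x, 0, ...]) = [2, -1, 2.0000+5.1962i, 8, 2.0000-5.1962i, -1]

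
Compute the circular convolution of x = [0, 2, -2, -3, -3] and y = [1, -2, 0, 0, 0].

(x ⊛ y)[n] = Σ(m=0 to 4) x[m] · y[(n-m) mod 5]

Computing each output sample:
(x ⊛ y)[0] = 6
(x ⊛ y)[1] = 2
(x ⊛ y)[2] = -6
(x ⊛ y)[3] = 1
(x ⊛ y)[4] = 3

x ⊛ y = [6, 2, -6, 1, 3]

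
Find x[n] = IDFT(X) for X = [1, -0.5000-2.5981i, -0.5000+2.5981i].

x[n] = (1/3) Σ(k=0 to 2) X[k] · e^(2πikn/3)

Computing each x[n]:
x[0] = 0
x[1] = 2
x[2] = -1

x = [0, 2, -1]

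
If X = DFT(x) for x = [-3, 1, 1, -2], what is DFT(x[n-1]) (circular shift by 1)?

Time shift by 1: X_shifted[k] = ω_4^(1k) · X[k]
Shifted x = [-2, -3, 1, 1]

DFT(x[n-1]) = [-3, -3+4i, 1, -3-4i]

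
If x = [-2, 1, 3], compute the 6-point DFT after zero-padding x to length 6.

Original 3-point DFT: [2, -4.0000+1.7321i, -4.0000-1.7321i]
Zero-padded 6-point DFT provides frequency interpolation.

DFT_6([x, 0, ...]) = [2, -3.0000-3.4641i, -4.0000+1.7321i, 0, -4.0000-1.7321i, -3.0000+3.4641i]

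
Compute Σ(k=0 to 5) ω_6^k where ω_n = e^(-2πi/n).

Sum of all nth roots of unity equals 0 for n > 1 (geometric series with r ≠ 1).

0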